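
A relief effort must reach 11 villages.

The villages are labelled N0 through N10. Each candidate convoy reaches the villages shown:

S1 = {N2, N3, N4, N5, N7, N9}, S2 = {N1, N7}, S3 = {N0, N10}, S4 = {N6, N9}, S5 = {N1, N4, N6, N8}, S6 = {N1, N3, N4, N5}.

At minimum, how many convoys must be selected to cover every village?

Take {S1, S3, S5}. Their union is {N0, N1, N2, N3, N4, N5, N6, N7, N8, N9, N10}, which is all 11 villages.
Only S3 contains N0, so S3 is forced; the remaining 9 villages need at least 2 more convoys (each remaining convoy adds at most 6) — so at least 3 convoys are needed, and 3 is optimal.

3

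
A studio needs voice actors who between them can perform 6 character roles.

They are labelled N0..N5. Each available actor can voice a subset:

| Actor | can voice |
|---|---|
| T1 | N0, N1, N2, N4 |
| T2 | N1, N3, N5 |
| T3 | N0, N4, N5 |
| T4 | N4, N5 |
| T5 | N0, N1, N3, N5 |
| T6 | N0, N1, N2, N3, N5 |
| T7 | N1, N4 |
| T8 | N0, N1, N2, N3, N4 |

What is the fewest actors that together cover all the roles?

Take {T3, T8}. Their union is {N0, N1, N2, N3, N4, N5}, which is all 6 roles.
No single actor has all 6 roles (the largest, T6, has 5), so 2 is optimal.

2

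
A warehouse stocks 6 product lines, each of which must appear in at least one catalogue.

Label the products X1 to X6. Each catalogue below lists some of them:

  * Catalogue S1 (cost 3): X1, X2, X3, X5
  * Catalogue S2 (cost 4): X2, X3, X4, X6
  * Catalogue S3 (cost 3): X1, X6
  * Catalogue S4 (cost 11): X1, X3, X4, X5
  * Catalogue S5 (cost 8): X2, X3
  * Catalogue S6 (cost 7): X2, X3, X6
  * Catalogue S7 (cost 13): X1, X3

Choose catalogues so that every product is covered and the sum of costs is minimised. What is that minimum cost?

7

S1, S2 together cover every product (S1 ∪ S2 = {X1, X2, X3, X4, X5, X6}); total cost 3 + 4 = 7.
No covering selection has total cost below 7.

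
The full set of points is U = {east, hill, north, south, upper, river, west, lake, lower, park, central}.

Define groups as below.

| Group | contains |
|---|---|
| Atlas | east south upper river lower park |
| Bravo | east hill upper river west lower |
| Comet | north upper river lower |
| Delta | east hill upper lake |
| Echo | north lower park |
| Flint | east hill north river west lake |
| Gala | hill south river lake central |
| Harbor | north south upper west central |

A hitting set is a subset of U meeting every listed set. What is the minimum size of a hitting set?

H = {east, north, river} meets every group (each contains at least one member of H), and |H| = 3.
No choice of 2 points meets every group, so 3 is the minimum.

3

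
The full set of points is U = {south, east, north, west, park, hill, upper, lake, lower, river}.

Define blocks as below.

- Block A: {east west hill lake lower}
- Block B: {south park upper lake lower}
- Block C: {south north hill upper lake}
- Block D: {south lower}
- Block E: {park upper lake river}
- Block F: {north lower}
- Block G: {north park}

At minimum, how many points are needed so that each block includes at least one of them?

3

H = {south, north, lake} meets every block (each contains at least one member of H), and |H| = 3.
No choice of 2 points meets every block, so 3 is the minimum.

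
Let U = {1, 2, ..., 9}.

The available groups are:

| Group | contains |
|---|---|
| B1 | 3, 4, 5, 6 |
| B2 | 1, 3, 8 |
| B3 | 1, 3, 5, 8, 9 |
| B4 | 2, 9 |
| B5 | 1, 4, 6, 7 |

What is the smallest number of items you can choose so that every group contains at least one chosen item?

The 3 items {3, 4, 9} hit every group.
No choice of 2 items meets every group, so 3 is the minimum.

3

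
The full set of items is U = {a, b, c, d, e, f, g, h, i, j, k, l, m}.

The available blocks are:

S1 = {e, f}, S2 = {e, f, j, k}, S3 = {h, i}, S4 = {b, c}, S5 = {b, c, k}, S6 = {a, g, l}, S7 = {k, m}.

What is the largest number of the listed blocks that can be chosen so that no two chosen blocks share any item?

5

S1, S3, S4, S6, S7 are pairwise disjoint (S1={e,f}; S3={h,i}; S4={b,c}; S6={a,g,l}; S7={k,m}).
Every remaining block overlaps one of these, and no 6 of the listed blocks are pairwise disjoint, so 5 is the maximum.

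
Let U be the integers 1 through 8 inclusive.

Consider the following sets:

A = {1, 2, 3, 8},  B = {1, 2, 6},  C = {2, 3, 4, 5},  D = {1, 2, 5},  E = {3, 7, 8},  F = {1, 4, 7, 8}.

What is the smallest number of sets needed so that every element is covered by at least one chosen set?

3

Take {B, C, E}. Their union is {1, 2, 3, 4, 5, 6, 7, 8}, which is all 8 elements.
Only B contains 6, so B is forced; the remaining 5 elements need at least 2 more sets (each remaining set adds at most 3) — so at least 3 sets are needed, and 3 is optimal.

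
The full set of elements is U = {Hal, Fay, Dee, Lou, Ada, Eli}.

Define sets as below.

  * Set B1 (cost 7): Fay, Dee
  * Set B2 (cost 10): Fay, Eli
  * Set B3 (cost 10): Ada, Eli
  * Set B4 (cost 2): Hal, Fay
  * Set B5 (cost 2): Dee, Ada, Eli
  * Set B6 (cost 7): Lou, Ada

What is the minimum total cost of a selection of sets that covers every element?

B4, B5, B6 together cover every element (B4 ∪ B5 ∪ B6 = {Hal, Fay, Dee, Lou, Ada, Eli}); total cost 2 + 2 + 7 = 11.
No covering selection has total cost below 11.

11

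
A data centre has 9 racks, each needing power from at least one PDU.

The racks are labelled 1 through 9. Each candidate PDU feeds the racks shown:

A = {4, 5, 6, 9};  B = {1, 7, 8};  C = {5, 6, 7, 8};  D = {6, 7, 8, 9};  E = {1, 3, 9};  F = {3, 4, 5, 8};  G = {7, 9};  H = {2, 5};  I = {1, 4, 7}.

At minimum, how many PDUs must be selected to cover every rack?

4

Take {D, E, H, I}. Their union is {1, 2, 3, 4, 5, 6, 7, 8, 9}, which is all 9 racks.
No 3 of the 9 PDUs cover everything (all 84 combinations miss at least one rack), so 4 is optimal.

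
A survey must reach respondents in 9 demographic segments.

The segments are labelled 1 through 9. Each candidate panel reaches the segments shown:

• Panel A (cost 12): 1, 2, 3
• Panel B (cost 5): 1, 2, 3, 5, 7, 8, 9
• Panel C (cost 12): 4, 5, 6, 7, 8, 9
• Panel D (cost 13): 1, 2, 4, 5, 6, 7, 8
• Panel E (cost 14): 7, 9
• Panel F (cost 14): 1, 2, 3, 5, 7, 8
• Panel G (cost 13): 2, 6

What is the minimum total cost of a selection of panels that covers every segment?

17

B, C together cover every segment (B ∪ C = {1, 2, 3, 4, 5, 6, 7, 8, 9}); total cost 5 + 12 = 17.
No covering selection has total cost below 17.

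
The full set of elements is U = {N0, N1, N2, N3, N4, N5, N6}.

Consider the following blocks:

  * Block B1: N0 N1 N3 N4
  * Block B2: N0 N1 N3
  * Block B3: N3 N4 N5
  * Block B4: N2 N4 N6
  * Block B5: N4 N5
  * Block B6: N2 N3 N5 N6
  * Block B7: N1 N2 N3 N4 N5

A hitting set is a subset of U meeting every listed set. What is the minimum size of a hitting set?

2

H = {N3, N4} meets every block (each contains at least one member of H), and |H| = 2.
The blocks B2, B4 are pairwise disjoint, so any hitting set needs a separate element for each — at least 2. Hence 2 is optimal.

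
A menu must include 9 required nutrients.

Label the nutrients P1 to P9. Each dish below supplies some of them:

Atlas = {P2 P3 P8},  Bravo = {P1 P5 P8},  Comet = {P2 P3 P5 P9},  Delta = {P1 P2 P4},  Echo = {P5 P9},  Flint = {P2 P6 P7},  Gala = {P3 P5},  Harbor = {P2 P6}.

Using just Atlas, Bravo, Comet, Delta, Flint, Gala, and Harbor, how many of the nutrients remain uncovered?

0

Union of Atlas, Bravo, Comet, Delta, Flint, Gala, Harbor = {P1, P2, P3, P4, P5, P6, P7, P8, P9} — that's every nutrient, so 0 are uncovered.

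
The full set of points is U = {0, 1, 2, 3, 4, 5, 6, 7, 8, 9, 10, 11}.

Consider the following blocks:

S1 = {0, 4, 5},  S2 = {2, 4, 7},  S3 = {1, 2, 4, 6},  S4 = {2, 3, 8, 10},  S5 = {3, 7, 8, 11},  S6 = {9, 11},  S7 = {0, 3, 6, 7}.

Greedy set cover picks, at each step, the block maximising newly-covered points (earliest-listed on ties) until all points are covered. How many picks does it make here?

Greedy: pick S3 (covers 4 new) → pick S5 (covers 4 new) → pick S1 (covers 2 new) → pick S4 (covers 1 new) → pick S6 (covers 1 new). Total picks: 5.

5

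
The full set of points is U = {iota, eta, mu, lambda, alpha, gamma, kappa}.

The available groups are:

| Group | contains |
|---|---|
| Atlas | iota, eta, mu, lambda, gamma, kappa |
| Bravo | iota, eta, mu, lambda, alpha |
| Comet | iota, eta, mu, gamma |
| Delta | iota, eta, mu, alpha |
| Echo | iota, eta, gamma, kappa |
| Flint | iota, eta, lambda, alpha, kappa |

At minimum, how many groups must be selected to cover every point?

2

Bravo and Echo together: Bravo ∪ Echo = {iota, eta, mu, lambda, alpha, gamma, kappa} — every point is covered.
No single group has all 7 points (the largest, Atlas, has 6), so 2 is optimal.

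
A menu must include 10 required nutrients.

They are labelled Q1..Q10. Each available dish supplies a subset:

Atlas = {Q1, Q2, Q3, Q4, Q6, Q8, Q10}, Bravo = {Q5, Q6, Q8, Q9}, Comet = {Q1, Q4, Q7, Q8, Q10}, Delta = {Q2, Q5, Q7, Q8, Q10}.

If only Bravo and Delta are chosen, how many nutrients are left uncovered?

3

Union of Bravo, Delta = {Q2, Q5, Q6, Q7, Q8, Q9, Q10}.
Not covered: Q1, Q3, Q4 — 3 nutrients.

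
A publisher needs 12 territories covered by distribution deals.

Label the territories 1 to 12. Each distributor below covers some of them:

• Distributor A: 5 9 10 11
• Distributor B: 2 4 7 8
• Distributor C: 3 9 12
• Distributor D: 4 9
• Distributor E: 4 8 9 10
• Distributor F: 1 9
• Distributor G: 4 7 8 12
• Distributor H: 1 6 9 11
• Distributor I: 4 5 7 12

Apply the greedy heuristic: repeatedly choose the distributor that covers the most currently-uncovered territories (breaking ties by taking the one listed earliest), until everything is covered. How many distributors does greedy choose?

Greedy: pick A (covers 4 new) → pick B (covers 4 new) → pick C (covers 2 new) → pick H (covers 2 new). Total picks: 4.

4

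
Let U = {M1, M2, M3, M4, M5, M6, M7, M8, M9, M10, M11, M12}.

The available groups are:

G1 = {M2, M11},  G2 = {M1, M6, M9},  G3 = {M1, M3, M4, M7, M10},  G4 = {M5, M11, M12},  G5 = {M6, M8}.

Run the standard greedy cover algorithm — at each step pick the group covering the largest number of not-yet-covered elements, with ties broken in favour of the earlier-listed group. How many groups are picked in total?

5

Greedy: pick G3 (covers 5 new) → pick G4 (covers 3 new) → pick G2 (covers 2 new) → pick G1 (covers 1 new) → pick G5 (covers 1 new). Total picks: 5.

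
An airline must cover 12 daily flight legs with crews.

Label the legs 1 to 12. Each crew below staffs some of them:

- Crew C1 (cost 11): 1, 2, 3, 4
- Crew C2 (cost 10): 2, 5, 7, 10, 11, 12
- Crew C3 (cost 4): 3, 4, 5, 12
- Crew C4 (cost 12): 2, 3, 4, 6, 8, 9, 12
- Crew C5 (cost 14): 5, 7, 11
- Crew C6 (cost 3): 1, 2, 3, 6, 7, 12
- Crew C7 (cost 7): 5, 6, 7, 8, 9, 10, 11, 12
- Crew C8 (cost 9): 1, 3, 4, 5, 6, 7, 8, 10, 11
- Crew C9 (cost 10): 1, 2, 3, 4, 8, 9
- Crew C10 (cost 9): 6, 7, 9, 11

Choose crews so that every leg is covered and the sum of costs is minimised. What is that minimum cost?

C3, C6, C7 together cover every leg (C3 ∪ C6 ∪ C7 = {1, 2, 3, 4, 5, 6, 7, 8, 9, 10, 11, 12}); total cost 4 + 3 + 7 = 14.
No covering selection has total cost below 14.

14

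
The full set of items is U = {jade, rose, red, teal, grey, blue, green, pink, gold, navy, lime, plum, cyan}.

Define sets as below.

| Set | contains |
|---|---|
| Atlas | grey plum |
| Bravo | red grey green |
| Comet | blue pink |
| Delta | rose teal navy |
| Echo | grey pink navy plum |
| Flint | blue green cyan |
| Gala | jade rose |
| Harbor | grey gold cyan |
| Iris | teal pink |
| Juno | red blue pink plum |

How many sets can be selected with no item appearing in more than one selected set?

Atlas, Flint, Gala, Iris are pairwise disjoint (Atlas={grey,plum}; Flint={blue,green,cyan}; Gala={jade,rose}; Iris={teal,pink}).
Every remaining set overlaps one of these, and no 5 of the listed sets are pairwise disjoint, so 4 is the maximum.

4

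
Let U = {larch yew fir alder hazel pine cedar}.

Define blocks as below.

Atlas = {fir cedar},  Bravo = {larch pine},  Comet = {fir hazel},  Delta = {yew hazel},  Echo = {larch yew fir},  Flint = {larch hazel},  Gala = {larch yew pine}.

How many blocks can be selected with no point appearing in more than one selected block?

3

Atlas, Bravo, Delta are pairwise disjoint (Atlas={fir,cedar}; Bravo={larch,pine}; Delta={yew,hazel}).
Every remaining block overlaps one of these, and no 4 of the listed blocks are pairwise disjoint, so 3 is the maximum.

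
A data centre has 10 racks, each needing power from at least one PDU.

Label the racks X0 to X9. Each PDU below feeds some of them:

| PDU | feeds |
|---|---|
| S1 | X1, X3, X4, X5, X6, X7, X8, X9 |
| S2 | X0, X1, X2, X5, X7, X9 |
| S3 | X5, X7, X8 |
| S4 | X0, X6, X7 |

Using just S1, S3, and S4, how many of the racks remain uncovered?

Union of S1, S3, S4 = {X0, X1, X3, X4, X5, X6, X7, X8, X9}.
Not covered: X2 — 1 rack.

1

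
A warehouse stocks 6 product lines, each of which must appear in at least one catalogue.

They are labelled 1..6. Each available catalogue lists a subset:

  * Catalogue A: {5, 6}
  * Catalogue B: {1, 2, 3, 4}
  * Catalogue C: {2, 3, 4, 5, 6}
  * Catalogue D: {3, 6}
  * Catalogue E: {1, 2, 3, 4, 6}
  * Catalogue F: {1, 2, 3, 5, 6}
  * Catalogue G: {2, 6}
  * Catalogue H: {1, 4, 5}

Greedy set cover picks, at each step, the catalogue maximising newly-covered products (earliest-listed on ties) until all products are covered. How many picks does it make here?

2

Greedy: pick C (covers 5 new) → pick B (covers 1 new). Total picks: 2.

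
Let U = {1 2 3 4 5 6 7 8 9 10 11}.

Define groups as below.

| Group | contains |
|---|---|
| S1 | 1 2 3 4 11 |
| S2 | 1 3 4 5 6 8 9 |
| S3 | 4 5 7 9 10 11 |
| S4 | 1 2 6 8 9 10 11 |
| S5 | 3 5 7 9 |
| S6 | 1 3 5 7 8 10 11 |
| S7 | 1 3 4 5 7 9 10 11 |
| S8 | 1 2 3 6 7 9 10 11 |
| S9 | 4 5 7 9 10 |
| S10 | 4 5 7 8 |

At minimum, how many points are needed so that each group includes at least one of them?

Take H = {1, 7}. Each listed group contains at least one of these, so H is a hitting set of size 2.
No single point lies in every group, so at least 2 are needed and 2 is optimal.

2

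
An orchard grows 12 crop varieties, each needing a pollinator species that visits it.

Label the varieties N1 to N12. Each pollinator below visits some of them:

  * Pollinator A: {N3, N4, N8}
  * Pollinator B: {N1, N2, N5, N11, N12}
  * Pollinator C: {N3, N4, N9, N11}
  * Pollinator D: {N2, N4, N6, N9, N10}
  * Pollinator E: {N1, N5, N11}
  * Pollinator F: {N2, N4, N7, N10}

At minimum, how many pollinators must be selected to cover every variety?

4

Take {A, B, D, F}. Their union is {N1, N2, N3, N4, N5, N6, N7, N8, N9, N10, N11, N12}, which is all 12 varieties.
No 3 of the 6 pollinators cover everything (all 20 combinations miss at least one variety), so 4 is optimal.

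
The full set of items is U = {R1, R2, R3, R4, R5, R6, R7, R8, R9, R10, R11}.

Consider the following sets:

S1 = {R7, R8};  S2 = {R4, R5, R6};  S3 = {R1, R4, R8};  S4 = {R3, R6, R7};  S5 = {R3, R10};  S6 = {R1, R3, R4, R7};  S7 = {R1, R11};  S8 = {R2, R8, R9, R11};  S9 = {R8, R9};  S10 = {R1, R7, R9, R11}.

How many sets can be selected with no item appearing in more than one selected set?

S1, S2, S5, S7 are pairwise disjoint (S1={R7,R8}; S2={R4,R5,R6}; S5={R3,R10}; S7={R1,R11}).
Every remaining set overlaps one of these, and no 5 of the listed sets are pairwise disjoint, so 4 is the maximum.

4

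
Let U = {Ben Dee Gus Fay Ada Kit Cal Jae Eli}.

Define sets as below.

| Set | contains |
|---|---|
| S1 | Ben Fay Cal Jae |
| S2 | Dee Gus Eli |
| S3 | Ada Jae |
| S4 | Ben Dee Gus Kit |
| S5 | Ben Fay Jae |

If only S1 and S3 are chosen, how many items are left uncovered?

4

Union of S1, S3 = {Ben, Fay, Ada, Cal, Jae}.
Not covered: Dee, Gus, Kit, Eli — 4 items.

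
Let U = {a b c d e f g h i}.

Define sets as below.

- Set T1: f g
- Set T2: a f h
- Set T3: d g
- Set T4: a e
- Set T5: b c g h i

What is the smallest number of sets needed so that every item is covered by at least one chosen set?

4

T1, T3, T4, and T5 cover everything between them: the union {a, b, c, d, e, f, g, h, i} is all of U.
No 3 of the 5 sets cover everything (all 10 combinations miss at least one item), so 4 is optimal.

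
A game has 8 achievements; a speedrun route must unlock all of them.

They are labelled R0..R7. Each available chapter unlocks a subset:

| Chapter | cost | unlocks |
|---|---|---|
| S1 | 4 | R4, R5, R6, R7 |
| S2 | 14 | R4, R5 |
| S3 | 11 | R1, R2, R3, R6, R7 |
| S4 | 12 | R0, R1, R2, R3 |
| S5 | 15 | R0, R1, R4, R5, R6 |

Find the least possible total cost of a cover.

S1, S4 together cover every achievement (S1 ∪ S4 = {R0, R1, R2, R3, R4, R5, R6, R7}); total cost 4 + 12 = 16.
No covering selection has total cost below 16.

16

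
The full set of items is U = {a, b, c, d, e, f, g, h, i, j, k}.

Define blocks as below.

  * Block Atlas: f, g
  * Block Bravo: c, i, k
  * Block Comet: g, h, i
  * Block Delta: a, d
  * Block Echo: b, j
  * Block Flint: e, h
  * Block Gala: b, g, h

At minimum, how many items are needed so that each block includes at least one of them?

5

Take T = {b, d, g, h, k}. Each listed block contains at least one of these, so T is a hitting set of size 5.
The blocks Atlas, Bravo, Delta, Echo, Flint are pairwise disjoint, so any hitting set needs a separate item for each — at least 5. Hence 5 is optimal.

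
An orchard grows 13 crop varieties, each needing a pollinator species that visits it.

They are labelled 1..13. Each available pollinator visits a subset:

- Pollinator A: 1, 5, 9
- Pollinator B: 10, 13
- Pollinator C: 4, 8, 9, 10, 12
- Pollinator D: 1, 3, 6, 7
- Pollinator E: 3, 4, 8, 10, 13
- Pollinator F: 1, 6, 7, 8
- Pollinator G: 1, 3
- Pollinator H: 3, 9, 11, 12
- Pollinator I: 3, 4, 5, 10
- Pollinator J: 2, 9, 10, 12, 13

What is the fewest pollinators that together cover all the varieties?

4

Take {F, H, I, J}. Their union is {1, 2, 3, 4, 5, 6, 7, 8, 9, 10, 11, 12, 13}, which is all 13 varieties.
Only H contains 11, so H is forced; the remaining 9 varieties need at least 3 more pollinators (each remaining pollinator adds at most 4) — so at least 4 pollinators are needed, and 4 is optimal.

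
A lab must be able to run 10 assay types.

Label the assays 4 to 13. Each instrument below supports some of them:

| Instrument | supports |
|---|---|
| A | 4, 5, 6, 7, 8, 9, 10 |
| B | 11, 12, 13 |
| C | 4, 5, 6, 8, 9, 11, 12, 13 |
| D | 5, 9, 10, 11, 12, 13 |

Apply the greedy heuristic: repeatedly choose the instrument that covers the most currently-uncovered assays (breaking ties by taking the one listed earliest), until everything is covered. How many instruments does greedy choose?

2

Greedy: pick C (covers 8 new) → pick A (covers 2 new). Total picks: 2.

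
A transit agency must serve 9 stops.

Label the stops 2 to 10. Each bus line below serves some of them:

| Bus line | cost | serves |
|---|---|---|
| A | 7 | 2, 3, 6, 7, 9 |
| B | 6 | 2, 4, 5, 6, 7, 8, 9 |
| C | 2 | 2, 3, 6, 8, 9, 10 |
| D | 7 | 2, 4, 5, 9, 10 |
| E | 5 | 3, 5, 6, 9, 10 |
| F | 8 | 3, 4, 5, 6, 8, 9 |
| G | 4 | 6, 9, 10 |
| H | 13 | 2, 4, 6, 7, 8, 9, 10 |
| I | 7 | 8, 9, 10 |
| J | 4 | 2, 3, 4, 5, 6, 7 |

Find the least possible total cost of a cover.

6

C, J together cover every stop (C ∪ J = {2, 3, 4, 5, 6, 7, 8, 9, 10}); total cost 2 + 4 = 6.
No covering selection has total cost below 6.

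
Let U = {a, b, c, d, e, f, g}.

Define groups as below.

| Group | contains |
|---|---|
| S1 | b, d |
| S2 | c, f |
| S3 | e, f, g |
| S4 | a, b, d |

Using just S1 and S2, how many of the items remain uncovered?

Union of S1, S2 = {b, c, d, f}.
Not covered: a, e, g — 3 items.

3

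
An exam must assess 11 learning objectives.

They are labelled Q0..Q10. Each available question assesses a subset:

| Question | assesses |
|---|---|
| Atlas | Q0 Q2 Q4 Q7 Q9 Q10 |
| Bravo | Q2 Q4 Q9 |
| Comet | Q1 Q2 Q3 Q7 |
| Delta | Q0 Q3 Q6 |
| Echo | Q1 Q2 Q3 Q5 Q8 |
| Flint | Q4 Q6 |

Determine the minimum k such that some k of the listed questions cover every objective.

3

Take {Atlas, Echo, Flint}. Their union is {Q0, Q1, Q2, Q3, Q4, Q5, Q6, Q7, Q8, Q9, Q10}, which is all 11 objectives.
Only Echo contains Q5, so Echo is forced; the remaining 6 objectives need at least 2 more questions (each remaining question adds at most 5) — so at least 3 questions are needed, and 3 is optimal.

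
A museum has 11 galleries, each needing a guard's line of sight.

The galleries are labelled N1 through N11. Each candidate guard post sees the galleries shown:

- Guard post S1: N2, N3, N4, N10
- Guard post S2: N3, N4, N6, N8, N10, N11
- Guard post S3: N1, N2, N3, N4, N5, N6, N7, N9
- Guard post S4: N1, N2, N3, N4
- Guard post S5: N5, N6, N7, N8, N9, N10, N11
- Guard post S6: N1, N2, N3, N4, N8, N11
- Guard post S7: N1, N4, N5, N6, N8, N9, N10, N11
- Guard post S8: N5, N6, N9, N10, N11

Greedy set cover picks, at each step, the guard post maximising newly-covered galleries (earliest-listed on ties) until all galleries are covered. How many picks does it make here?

2

Greedy: pick S3 (covers 8 new) → pick S2 (covers 3 new). Total picks: 2.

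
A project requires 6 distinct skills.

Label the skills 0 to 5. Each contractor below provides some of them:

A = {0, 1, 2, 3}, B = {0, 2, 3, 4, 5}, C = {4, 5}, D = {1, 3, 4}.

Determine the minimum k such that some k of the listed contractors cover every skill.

Take {A, C}. Their union is {0, 1, 2, 3, 4, 5}, which is all 6 skills.
No single contractor has all 6 skills (the largest, B, has 5), so 2 is optimal.

2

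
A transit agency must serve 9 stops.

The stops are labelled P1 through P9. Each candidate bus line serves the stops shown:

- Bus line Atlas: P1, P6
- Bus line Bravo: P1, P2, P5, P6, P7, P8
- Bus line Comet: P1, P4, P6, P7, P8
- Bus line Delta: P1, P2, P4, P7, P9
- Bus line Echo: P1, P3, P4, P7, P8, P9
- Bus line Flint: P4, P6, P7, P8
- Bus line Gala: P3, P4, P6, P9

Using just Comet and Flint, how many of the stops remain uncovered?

4

Union of Comet, Flint = {P1, P4, P6, P7, P8}.
Not covered: P2, P3, P5, P9 — 4 stops.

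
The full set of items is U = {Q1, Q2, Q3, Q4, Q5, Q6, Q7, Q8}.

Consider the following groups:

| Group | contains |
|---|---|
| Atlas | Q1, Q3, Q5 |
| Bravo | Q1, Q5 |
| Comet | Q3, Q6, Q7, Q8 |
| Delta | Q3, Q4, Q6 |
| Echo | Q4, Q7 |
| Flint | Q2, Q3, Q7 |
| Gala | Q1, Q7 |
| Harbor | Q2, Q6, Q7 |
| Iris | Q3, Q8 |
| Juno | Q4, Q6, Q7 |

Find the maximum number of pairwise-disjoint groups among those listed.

3

Bravo, Echo, Iris are pairwise disjoint (Bravo={Q1,Q5}; Echo={Q4,Q7}; Iris={Q3,Q8}).
Every remaining group overlaps one of these, and no 4 of the listed groups are pairwise disjoint, so 3 is the maximum.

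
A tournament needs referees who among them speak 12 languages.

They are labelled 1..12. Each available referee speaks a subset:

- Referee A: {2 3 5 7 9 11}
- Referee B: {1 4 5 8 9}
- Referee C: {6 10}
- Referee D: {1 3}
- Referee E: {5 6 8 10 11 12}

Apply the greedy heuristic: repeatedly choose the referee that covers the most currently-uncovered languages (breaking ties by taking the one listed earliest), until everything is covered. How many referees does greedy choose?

Greedy: pick A (covers 6 new) → pick E (covers 4 new) → pick B (covers 2 new). Total picks: 3.

3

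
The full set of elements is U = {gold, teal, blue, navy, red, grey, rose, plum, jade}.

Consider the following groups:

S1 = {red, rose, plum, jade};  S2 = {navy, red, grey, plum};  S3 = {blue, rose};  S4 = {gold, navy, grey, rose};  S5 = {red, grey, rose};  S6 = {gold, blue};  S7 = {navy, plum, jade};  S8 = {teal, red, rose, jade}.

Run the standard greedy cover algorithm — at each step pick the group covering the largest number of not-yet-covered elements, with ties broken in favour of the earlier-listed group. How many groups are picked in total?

Greedy: pick S1 (covers 4 new) → pick S4 (covers 3 new) → pick S3 (covers 1 new) → pick S8 (covers 1 new). Total picks: 4.
(The true minimum cover uses only 3 groups, so greedy is not optimal here.)

4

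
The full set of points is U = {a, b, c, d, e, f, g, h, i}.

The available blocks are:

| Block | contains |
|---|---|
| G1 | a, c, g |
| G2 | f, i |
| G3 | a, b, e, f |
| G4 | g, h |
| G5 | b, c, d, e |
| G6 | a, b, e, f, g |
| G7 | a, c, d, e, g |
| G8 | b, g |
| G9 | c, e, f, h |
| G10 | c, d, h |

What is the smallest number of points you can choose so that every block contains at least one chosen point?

T = {c, f, g} meets every block (each contains at least one member of T), and |T| = 3.
The blocks G2, G4, G5 are pairwise disjoint, so any hitting set needs a separate point for each — at least 3. Hence 3 is optimal.

3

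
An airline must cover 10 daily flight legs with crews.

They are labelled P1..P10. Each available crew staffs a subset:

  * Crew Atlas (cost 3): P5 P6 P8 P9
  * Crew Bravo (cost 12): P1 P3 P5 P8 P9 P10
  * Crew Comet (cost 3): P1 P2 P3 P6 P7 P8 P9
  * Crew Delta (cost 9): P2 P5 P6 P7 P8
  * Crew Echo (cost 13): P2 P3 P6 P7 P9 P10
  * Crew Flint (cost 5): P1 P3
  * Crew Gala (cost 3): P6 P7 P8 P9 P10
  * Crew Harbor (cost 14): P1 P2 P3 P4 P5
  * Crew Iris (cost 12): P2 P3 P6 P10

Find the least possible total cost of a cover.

17

Gala, Harbor together cover every leg (Gala ∪ Harbor = {P1, P2, P3, P4, P5, P6, P7, P8, P9, P10}); total cost 3 + 14 = 17.
The greedy pick Comet, Atlas, Gala, Harbor costs 23; no covering selection beats 17.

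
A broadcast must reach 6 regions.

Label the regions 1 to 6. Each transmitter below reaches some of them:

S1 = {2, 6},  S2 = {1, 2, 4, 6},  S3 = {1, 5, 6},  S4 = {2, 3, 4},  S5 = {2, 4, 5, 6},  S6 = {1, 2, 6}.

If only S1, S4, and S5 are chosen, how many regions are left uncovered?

1

Union of S1, S4, S5 = {2, 3, 4, 5, 6}.
Not covered: 1 — 1 region.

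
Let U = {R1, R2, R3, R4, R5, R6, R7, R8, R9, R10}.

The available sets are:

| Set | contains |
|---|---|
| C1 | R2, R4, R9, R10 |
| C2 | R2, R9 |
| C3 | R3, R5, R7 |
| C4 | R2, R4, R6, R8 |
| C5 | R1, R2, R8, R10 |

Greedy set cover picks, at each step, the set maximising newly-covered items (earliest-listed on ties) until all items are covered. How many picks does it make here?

Greedy: pick C1 (covers 4 new) → pick C3 (covers 3 new) → pick C4 (covers 2 new) → pick C5 (covers 1 new). Total picks: 4.

4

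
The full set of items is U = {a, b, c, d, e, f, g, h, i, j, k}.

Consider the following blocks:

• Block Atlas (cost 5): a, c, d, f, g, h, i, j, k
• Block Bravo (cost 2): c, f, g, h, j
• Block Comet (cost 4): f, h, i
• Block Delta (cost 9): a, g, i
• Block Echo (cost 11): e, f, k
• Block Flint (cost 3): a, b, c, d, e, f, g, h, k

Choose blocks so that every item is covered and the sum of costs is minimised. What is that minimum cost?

Atlas, Flint together cover every item (Atlas ∪ Flint = {a, b, c, d, e, f, g, h, i, j, k}); total cost 5 + 3 = 8.
The greedy pick Flint, Bravo, Comet costs 9; no covering selection beats 8.

8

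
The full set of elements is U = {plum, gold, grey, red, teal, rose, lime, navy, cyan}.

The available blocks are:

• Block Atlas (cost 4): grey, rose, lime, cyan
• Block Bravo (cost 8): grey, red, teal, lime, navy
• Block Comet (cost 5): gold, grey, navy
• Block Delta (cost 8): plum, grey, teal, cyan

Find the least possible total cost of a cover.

25

Atlas, Bravo, Comet, Delta together cover every element (Atlas ∪ Bravo ∪ Comet ∪ Delta = {plum, gold, grey, red, teal, rose, lime, navy, cyan}); total cost 4 + 8 + 5 + 8 = 25.
No covering selection has total cost below 25.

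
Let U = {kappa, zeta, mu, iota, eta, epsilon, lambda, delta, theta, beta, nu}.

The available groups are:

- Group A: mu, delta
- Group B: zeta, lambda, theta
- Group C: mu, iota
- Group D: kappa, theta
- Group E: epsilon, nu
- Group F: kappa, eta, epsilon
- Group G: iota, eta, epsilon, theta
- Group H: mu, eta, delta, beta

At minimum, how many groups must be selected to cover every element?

5

B, E, F, G, and H cover everything between them: the union {kappa, zeta, mu, iota, eta, epsilon, lambda, delta, theta, beta, nu} is all of U.
No 4 of the 8 groups cover everything (all 70 combinations miss at least one element), so 5 is optimal.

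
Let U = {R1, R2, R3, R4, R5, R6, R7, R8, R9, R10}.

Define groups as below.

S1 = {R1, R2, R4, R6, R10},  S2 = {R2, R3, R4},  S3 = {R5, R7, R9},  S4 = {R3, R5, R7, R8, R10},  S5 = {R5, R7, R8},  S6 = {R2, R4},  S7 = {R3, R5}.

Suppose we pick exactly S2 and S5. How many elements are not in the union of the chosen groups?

Union of S2, S5 = {R2, R3, R4, R5, R7, R8}.
Not covered: R1, R6, R9, R10 — 4 elements.

4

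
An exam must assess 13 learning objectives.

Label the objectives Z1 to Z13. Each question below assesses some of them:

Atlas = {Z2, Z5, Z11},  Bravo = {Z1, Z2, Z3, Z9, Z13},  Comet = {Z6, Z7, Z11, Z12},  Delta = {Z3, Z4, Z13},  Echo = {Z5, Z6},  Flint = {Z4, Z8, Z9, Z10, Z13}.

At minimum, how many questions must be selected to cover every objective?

Bravo and Comet and Echo and Flint together: Bravo ∪ Comet ∪ Echo ∪ Flint = {Z1, Z2, Z3, Z4, Z5, Z6, Z7, Z8, Z9, Z10, Z11, Z12, Z13} — every objective is covered.
No 3 of the 6 questions cover everything (all 20 combinations miss at least one objective), so 4 is optimal.

4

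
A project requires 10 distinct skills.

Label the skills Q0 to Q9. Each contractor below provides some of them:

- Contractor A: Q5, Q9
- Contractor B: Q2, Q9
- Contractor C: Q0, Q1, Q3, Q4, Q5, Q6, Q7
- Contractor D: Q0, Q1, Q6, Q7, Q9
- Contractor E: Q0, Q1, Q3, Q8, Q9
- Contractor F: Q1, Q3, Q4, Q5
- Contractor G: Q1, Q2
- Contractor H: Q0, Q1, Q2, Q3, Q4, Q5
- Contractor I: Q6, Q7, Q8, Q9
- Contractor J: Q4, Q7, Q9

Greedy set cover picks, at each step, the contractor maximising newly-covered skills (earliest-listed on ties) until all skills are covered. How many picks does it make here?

Greedy: pick C (covers 7 new) → pick B (covers 2 new) → pick E (covers 1 new). Total picks: 3.
(The true minimum cover uses only 2 contractors, so greedy is not optimal here.)

3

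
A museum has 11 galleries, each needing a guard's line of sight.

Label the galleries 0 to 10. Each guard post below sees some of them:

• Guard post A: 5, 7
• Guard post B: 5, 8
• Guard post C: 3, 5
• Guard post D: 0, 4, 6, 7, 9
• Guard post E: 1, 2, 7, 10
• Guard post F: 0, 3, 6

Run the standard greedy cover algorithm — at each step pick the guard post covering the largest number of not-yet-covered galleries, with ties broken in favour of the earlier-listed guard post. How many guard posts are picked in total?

Greedy: pick D (covers 5 new) → pick E (covers 3 new) → pick B (covers 2 new) → pick C (covers 1 new). Total picks: 4.

4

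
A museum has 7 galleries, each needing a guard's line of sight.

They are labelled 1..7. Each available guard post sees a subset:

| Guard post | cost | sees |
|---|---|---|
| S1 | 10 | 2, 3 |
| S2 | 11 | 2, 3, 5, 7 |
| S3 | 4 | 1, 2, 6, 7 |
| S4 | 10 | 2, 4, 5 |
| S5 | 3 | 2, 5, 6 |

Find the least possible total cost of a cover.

S1, S3, S4 together cover every gallery (S1 ∪ S3 ∪ S4 = {1, 2, 3, 4, 5, 6, 7}); total cost 10 + 4 + 10 = 24.
The greedy pick S3, S5, S1, S4 costs 27; no covering selection beats 24.

24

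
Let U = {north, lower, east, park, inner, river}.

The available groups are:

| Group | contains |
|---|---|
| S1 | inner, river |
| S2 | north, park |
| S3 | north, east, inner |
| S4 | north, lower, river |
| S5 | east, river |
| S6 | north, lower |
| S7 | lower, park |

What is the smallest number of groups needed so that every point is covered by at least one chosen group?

3

S2 and S3 and S4 together: S2 ∪ S3 ∪ S4 = {north, lower, east, park, inner, river} — every point is covered.
No 2 of the 7 groups cover everything (all 21 combinations miss at least one point), so 3 is optimal.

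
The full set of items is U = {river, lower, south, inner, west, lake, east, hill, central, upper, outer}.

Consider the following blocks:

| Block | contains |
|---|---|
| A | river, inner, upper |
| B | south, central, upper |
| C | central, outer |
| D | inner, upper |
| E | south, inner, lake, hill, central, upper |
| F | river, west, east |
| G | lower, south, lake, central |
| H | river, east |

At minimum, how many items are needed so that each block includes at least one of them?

The 3 items {east, central, upper} hit every block.
The blocks C, D, H are pairwise disjoint, so any hitting set needs a separate item for each — at least 3. Hence 3 is optimal.

3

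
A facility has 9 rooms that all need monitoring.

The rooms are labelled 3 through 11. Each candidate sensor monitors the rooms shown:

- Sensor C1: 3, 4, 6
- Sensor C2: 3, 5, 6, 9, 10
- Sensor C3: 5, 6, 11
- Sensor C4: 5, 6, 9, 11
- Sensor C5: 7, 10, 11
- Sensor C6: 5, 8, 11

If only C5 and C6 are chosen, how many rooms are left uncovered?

Union of C5, C6 = {5, 7, 8, 10, 11}.
Not covered: 3, 4, 6, 9 — 4 rooms.

4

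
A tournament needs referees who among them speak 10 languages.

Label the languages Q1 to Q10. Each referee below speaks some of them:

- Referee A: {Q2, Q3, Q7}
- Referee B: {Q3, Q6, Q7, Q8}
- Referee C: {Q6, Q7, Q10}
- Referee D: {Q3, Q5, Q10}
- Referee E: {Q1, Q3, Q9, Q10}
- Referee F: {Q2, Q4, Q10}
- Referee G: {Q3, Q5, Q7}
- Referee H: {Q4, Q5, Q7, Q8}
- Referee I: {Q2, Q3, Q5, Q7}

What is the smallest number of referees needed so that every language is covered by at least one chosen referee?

4

C and E and F and H together: C ∪ E ∪ F ∪ H = {Q1, Q2, Q3, Q4, Q5, Q6, Q7, Q8, Q9, Q10} — every language is covered.
No 3 of the 9 referees cover everything (all 84 combinations miss at least one language), so 4 is optimal.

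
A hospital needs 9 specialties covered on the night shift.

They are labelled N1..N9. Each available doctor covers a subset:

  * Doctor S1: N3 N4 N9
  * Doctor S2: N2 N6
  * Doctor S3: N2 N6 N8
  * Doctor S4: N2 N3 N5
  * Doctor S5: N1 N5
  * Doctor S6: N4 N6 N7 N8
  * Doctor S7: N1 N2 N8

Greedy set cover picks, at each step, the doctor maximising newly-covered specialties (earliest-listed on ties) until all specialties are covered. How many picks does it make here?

Greedy: pick S6 (covers 4 new) → pick S4 (covers 3 new) → pick S1 (covers 1 new) → pick S5 (covers 1 new). Total picks: 4.

4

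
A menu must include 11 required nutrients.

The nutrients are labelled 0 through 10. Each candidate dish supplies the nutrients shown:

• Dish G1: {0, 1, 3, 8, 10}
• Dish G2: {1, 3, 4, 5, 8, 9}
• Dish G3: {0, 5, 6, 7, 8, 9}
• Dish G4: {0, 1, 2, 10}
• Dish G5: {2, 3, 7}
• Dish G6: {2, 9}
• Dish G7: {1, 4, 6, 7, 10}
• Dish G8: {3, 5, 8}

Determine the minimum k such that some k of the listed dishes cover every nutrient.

3

Take {G2, G4, G7}. Their union is {0, 1, 2, 3, 4, 5, 6, 7, 8, 9, 10}, which is all 11 nutrients.
No 2 of the 8 dishes cover everything (all 28 combinations miss at least one nutrient), so 3 is optimal.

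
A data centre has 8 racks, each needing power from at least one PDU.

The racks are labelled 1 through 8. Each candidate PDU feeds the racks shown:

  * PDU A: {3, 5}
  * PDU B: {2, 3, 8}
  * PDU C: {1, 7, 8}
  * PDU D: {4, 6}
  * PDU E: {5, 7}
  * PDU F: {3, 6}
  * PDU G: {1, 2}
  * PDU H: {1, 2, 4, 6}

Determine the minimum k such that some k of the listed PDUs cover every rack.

3

B and E and H together: B ∪ E ∪ H = {1, 2, 3, 4, 5, 6, 7, 8} — every rack is covered.
No 2 of the 8 PDUs cover everything (all 28 combinations miss at least one rack), so 3 is optimal.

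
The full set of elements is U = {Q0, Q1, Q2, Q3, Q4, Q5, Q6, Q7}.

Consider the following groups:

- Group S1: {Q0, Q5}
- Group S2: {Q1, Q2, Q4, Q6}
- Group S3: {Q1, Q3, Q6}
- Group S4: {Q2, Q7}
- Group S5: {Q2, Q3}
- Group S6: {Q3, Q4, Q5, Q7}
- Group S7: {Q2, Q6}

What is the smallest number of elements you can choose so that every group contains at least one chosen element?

3

The 3 elements {Q2, Q3, Q5} hit every group.
The groups S1, S3, S4 are pairwise disjoint, so any hitting set needs a separate element for each — at least 3. Hence 3 is optimal.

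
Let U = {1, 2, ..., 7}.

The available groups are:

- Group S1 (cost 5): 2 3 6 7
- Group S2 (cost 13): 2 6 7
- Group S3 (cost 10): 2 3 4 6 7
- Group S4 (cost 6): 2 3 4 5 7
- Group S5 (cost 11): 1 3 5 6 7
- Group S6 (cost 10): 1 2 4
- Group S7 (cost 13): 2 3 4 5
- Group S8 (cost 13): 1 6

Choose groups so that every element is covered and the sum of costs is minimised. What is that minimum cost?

S4, S5 together cover every element (S4 ∪ S5 = {1, 2, 3, 4, 5, 6, 7}); total cost 6 + 11 = 17.
The greedy pick S4, S1, S6 costs 21; no covering selection beats 17.

17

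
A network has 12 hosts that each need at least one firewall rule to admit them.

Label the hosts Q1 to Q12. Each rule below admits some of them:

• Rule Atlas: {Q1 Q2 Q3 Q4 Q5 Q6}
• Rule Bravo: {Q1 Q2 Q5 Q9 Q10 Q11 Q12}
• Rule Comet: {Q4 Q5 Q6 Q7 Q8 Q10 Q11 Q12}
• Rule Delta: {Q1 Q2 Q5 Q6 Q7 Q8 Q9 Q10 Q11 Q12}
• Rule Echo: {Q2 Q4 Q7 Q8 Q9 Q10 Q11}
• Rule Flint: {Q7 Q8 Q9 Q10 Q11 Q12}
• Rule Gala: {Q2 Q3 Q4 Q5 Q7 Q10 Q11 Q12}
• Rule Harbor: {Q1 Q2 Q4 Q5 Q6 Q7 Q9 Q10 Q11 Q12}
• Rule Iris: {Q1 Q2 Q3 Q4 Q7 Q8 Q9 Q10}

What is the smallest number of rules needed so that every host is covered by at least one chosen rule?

2

Take {Comet, Iris}. Their union is {Q1, Q2, Q3, Q4, Q5, Q6, Q7, Q8, Q9, Q10, Q11, Q12}, which is all 12 hosts.
No single rule has all 12 hosts (the largest, Delta, has 10), so 2 is optimal.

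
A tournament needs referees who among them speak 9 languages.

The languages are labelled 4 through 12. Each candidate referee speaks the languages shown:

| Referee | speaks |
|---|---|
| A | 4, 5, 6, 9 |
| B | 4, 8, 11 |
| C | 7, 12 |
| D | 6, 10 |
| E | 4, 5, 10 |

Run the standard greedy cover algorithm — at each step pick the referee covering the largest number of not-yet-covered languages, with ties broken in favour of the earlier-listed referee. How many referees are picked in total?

4

Greedy: pick A (covers 4 new) → pick B (covers 2 new) → pick C (covers 2 new) → pick D (covers 1 new). Total picks: 4.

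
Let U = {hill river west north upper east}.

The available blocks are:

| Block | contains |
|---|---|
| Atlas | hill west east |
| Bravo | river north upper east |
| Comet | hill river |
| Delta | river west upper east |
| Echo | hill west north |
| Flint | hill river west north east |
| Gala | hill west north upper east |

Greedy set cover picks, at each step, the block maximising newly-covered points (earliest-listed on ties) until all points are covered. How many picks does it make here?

Greedy: pick Flint (covers 5 new) → pick Bravo (covers 1 new). Total picks: 2.

2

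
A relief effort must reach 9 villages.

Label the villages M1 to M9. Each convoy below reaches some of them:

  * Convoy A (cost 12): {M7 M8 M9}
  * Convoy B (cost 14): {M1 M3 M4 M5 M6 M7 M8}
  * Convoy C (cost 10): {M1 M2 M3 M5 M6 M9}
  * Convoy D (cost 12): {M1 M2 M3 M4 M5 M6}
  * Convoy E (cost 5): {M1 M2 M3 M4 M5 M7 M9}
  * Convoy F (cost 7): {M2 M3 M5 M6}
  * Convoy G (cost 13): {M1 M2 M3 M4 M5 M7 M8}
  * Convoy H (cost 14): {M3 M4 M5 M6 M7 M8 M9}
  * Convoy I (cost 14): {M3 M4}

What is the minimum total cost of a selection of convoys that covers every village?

19

E, H together cover every village (E ∪ H = {M1, M2, M3, M4, M5, M6, M7, M8, M9}); total cost 5 + 14 = 19.
No covering selection has total cost below 19.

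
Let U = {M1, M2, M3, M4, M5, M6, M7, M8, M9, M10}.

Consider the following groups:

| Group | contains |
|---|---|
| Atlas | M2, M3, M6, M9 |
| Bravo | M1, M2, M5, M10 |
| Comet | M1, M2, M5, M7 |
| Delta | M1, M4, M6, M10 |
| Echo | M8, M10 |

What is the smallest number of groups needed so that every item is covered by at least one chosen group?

4

Take {Atlas, Comet, Delta, Echo}. Their union is {M1, M2, M3, M4, M5, M6, M7, M8, M9, M10}, which is all 10 items.
No 3 of the 5 groups cover everything (all 10 combinations miss at least one item), so 4 is optimal.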